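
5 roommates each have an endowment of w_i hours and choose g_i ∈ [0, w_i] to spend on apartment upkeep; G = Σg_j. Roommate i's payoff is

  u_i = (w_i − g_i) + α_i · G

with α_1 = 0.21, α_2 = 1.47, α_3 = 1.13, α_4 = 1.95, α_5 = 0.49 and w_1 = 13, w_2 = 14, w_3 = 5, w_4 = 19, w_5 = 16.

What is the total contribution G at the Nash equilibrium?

∂u_i/∂g_i = α_i − 1, so roommate i contributes w_i if α_i > 1, else 0.
α_i > 1 for i ∈ {2, 3, 4}; NE contributions (0, 14, 5, 19, 0), G = 38.

38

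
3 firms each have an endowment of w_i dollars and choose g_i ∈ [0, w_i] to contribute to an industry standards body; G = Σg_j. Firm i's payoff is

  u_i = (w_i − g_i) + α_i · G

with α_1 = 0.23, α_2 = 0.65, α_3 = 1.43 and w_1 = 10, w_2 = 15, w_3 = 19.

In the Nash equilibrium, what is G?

19

∂u_i/∂g_i = α_i − 1, so firm i contributes w_i if α_i > 1, else 0.
α_i > 1 for i ∈ {3}; NE contributions (0, 0, 19), G = 19.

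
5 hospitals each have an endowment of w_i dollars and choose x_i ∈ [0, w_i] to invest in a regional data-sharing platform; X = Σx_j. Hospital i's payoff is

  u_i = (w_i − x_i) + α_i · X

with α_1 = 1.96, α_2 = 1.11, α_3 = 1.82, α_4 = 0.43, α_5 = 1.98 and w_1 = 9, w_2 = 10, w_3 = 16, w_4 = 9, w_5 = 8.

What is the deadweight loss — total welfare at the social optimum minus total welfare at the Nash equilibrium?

56.7

∂u_i/∂x_i = α_i − 1, so hospital i contributes w_i if α_i > 1, else 0.
α_i > 1 for i ∈ {1, 2, 3, 5}; NE contributions (9, 10, 16, 0, 8), X = 43.
W^NE = Σw_i − X^NE + (Σα_i)·X^NE = 52 + 6.3·43 = 322.9.
Planner: ∂(Σu_j)/∂x_i = Σα_j − 1 = 6.3 > 0, so everyone contributes w_i; X^SO = 52, W^SO = 52 + 6.3·52 = 379.6.
Deadweight loss = 56.7.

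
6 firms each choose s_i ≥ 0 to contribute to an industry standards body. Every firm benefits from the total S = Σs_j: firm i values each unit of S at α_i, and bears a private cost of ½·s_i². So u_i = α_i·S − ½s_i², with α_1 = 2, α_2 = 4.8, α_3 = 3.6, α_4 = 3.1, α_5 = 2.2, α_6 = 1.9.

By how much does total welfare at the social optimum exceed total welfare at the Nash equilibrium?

Firm i's FOC: ∂u_i/∂s_i = α_i − s_i = 0, so s_i* = α_i.
NE contributions = (2, 4.8, 3.6, 3.1, 2.2, 1.9); S = 17.6.
W^NE = (Σα)·S − ½Σα_i² = 17.6² − ½·58.06 = 280.73.
Planner sets s_i = Σα_j = 17.6 for every i, so S^SO = 6·17.6 = 105.6.
W^SO = (Σα)·S^SO − ½·6·(Σα)² = (6/2)·17.6² = 929.28.
Deadweight loss = W^SO − W^NE = 648.55.

648.55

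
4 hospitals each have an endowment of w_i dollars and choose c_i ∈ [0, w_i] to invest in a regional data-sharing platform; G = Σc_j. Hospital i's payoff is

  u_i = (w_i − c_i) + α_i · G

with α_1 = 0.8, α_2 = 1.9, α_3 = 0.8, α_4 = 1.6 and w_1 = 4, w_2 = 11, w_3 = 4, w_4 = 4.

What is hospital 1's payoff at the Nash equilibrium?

16

∂u_i/∂c_i = α_i − 1, so hospital i contributes w_i if α_i > 1, else 0.
α_i > 1 for i ∈ {2, 4}; NE contributions (0, 11, 0, 4), G = 15.
u_1 = (4 − 0) + 0.8·15 = 16.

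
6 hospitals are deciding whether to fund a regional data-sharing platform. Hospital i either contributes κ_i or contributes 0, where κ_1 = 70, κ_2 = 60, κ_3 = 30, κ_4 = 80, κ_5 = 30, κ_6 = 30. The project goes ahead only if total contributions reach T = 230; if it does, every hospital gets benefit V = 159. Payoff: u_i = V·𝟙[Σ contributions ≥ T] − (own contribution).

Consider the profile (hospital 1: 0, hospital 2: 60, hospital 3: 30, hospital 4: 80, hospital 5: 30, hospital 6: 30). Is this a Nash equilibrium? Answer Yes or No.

Total = 230 ≥ 230: provided.
Hospital 1 (pledges 0, payoff 159): pledging 70 → total 300, payoff 89. No gain.
Hospital 2 (pledges 60, payoff 99): dropping to 0 → total 170, payoff 0. No gain.
Hospital 3 (pledges 30, payoff 129): dropping to 0 → total 200, payoff 0. No gain.
Hospital 4 (pledges 80, payoff 79): dropping to 0 → total 150, payoff 0. No gain.
Hospital 5 (pledges 30, payoff 129): dropping to 0 → total 200, payoff 0. No gain.
Hospital 6 (pledges 30, payoff 129): dropping to 0 → total 200, payoff 0. No gain.

Yes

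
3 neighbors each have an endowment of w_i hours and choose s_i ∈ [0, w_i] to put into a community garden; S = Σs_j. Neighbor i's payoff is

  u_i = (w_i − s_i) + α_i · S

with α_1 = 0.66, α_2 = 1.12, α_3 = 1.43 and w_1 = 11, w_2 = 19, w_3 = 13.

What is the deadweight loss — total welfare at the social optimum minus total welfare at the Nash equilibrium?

24.31

∂u_i/∂s_i = α_i − 1, so neighbor i contributes w_i if α_i > 1, else 0.
α_i > 1 for i ∈ {2, 3}; NE contributions (0, 19, 13), S = 32.
W^NE = Σw_i − S^NE + (Σα_i)·S^NE = 43 + 2.21·32 = 113.72.
Planner: ∂(Σu_j)/∂s_i = Σα_j − 1 = 2.21 > 0, so everyone contributes w_i; S^SO = 43, W^SO = 43 + 2.21·43 = 138.03.
Deadweight loss = 24.31.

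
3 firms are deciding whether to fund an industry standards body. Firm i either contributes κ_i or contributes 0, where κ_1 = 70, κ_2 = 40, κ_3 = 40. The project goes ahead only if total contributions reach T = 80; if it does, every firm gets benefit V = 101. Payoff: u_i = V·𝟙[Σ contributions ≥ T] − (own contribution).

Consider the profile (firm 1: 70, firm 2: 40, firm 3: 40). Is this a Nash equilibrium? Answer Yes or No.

Total = 150 ≥ 80: provided.
Firm 1 (pledges 70, payoff 31): dropping to 0 → total 80, payoff 101. Profitable deviation.

No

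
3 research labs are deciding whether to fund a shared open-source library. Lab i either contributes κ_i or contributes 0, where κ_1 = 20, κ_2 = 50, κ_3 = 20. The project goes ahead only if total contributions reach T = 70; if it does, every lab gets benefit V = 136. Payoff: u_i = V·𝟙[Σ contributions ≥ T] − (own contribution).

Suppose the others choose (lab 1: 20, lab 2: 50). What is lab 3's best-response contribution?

Others' total = 70 ≥ 70; contributing adds cost 20 for no extra benefit.
Best response: 0.

0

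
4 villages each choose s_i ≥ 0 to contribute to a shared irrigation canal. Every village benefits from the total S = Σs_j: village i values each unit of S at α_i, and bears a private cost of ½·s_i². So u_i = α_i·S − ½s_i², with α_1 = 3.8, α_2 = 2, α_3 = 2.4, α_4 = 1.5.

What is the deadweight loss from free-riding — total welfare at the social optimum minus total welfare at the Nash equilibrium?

107.315

Village i's FOC: ∂u_i/∂s_i = α_i − s_i = 0, so s_i* = α_i.
NE contributions = (3.8, 2, 2.4, 1.5); S = 9.7.
W^NE = (Σα)·S − ½Σα_i² = 9.7² − ½·26.45 = 80.865.
Planner sets s_i = Σα_j = 9.7 for every i, so S^SO = 4·9.7 = 38.8.
W^SO = (Σα)·S^SO − ½·4·(Σα)² = (4/2)·9.7² = 188.18.
Deadweight loss = W^SO − W^NE = 107.315.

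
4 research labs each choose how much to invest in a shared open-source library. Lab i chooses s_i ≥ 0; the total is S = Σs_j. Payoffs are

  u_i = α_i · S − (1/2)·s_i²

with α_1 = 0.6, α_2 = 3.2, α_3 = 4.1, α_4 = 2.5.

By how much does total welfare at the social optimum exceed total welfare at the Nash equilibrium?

Lab i's FOC: ∂u_i/∂s_i = α_i − s_i = 0, so s_i* = α_i.
NE contributions = (0.6, 3.2, 4.1, 2.5); S = 10.4.
W^NE = (Σα)·S − ½Σα_i² = 10.4² − ½·33.66 = 91.33.
Planner sets s_i = Σα_j = 10.4 for every i, so S^SO = 4·10.4 = 41.6.
W^SO = (Σα)·S^SO − ½·4·(Σα)² = (4/2)·10.4² = 216.32.
Deadweight loss = W^SO − W^NE = 124.99.

124.99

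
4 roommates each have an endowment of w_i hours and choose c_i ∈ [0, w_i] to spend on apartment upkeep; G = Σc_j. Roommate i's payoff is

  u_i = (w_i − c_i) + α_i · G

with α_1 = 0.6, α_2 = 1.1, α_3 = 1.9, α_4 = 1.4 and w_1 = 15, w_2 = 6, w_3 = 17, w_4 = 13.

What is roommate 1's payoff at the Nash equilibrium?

36.6

∂u_i/∂c_i = α_i − 1, so roommate i contributes w_i if α_i > 1, else 0.
α_i > 1 for i ∈ {2, 3, 4}; NE contributions (0, 6, 17, 13), G = 36.
u_1 = (15 − 0) + 0.6·36 = 36.6.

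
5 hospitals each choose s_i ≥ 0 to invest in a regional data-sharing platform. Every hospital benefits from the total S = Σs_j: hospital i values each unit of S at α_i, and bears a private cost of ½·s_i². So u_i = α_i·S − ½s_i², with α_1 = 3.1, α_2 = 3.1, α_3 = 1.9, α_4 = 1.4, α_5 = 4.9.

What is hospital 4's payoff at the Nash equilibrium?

Hospital i's FOC: ∂u_i/∂s_i = α_i − s_i = 0, so s_i* = α_i.
NE contributions = (3.1, 3.1, 1.9, 1.4, 4.9); S = 14.4.
u_4 = α_4·S − ½·(s_4)² = 1.4·14.4 − ½·1.4² = 19.18.

19.18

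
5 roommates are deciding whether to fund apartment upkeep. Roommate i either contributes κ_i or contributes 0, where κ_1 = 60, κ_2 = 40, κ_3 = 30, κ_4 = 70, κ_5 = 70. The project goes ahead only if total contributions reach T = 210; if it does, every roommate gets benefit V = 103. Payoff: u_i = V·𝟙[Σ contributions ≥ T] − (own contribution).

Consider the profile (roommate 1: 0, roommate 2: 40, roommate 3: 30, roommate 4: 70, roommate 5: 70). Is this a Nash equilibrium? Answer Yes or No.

Total = 210 ≥ 210: provided.
Roommate 1 (pledges 0, payoff 103): pledging 60 → total 270, payoff 43. No gain.
Roommate 2 (pledges 40, payoff 63): dropping to 0 → total 170, payoff 0. No gain.
Roommate 3 (pledges 30, payoff 73): dropping to 0 → total 180, payoff 0. No gain.
Roommate 4 (pledges 70, payoff 33): dropping to 0 → total 140, payoff 0. No gain.
Roommate 5 (pledges 70, payoff 33): dropping to 0 → total 140, payoff 0. No gain.

Yes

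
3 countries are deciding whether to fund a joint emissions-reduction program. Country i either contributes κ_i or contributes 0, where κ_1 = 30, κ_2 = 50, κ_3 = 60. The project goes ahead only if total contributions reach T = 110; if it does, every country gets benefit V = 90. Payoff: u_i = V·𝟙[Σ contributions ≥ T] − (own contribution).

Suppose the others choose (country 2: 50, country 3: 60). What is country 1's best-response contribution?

Others' total = 110 ≥ 110; contributing adds cost 30 for no extra benefit.
Best response: 0.

0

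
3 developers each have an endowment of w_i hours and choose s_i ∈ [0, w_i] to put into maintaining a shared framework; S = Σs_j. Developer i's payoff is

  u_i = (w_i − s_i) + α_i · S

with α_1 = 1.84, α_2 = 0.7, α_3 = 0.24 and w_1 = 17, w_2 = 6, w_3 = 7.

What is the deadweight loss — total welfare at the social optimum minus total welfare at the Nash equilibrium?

∂u_i/∂s_i = α_i − 1, so developer i contributes w_i if α_i > 1, else 0.
α_i > 1 for i ∈ {1}; NE contributions (17, 0, 0), S = 17.
W^NE = Σw_i − S^NE + (Σα_i)·S^NE = 30 + 1.78·17 = 60.26.
Planner: ∂(Σu_j)/∂s_i = Σα_j − 1 = 1.78 > 0, so everyone contributes w_i; S^SO = 30, W^SO = 30 + 1.78·30 = 83.4.
Deadweight loss = 23.14.

23.14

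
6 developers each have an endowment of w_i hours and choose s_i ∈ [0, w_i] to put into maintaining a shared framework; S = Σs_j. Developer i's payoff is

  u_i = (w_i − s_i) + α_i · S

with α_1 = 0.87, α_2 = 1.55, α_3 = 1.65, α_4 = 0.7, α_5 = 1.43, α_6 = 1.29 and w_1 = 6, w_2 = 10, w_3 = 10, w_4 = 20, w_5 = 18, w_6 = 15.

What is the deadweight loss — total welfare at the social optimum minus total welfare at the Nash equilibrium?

168.74

∂u_i/∂s_i = α_i − 1, so developer i contributes w_i if α_i > 1, else 0.
α_i > 1 for i ∈ {2, 3, 5, 6}; NE contributions (0, 10, 10, 0, 18, 15), S = 53.
W^NE = Σw_i − S^NE + (Σα_i)·S^NE = 79 + 6.49·53 = 422.97.
Planner: ∂(Σu_j)/∂s_i = Σα_j − 1 = 6.49 > 0, so everyone contributes w_i; S^SO = 79, W^SO = 79 + 6.49·79 = 591.71.
Deadweight loss = 168.74.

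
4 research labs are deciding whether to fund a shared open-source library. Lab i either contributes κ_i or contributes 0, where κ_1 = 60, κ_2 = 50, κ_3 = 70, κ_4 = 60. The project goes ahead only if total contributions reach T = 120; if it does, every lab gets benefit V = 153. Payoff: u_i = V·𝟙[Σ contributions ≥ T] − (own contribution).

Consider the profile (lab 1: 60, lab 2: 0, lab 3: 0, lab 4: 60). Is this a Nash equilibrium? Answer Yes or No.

Total = 120 ≥ 120: provided.
Lab 1 (pledges 60, payoff 93): dropping to 0 → total 60, payoff 0. No gain.
Lab 2 (pledges 0, payoff 153): pledging 50 → total 170, payoff 103. No gain.
Lab 3 (pledges 0, payoff 153): pledging 70 → total 190, payoff 83. No gain.
Lab 4 (pledges 60, payoff 93): dropping to 0 → total 60, payoff 0. No gain.

Yes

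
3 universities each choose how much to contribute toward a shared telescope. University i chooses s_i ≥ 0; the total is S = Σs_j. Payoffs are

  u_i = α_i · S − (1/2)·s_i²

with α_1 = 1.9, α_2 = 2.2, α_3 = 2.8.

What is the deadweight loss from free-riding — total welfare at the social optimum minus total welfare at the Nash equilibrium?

31.95

University i's FOC: ∂u_i/∂s_i = α_i − s_i = 0, so s_i* = α_i.
NE contributions = (1.9, 2.2, 2.8); S = 6.9.
W^NE = (Σα)·S − ½Σα_i² = 6.9² − ½·16.29 = 39.465.
Planner sets s_i = Σα_j = 6.9 for every i, so S^SO = 3·6.9 = 20.7.
W^SO = (Σα)·S^SO − ½·3·(Σα)² = (3/2)·6.9² = 71.415.
Deadweight loss = W^SO − W^NE = 31.95.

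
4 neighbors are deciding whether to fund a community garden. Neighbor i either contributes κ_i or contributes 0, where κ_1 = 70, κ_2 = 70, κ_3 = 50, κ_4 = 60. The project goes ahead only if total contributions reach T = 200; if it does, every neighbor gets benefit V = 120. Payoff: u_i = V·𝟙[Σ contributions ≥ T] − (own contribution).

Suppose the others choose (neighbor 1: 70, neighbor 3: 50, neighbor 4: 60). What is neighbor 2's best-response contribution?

Others' total = 180. Contributing 70 brings total to 250 ≥ 200: gain V − κ_2 = 50.
Best response: 70.

70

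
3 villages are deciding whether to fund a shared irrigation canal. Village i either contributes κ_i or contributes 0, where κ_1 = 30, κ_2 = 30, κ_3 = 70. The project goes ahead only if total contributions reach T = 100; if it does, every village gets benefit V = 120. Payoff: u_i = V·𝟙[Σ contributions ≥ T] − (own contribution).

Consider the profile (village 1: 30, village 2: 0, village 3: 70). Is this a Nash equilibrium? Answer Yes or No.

Yes

Total = 100 ≥ 100: provided.
Village 1 (pledges 30, payoff 90): dropping to 0 → total 70, payoff 0. No gain.
Village 2 (pledges 0, payoff 120): pledging 30 → total 130, payoff 90. No gain.
Village 3 (pledges 70, payoff 50): dropping to 0 → total 30, payoff 0. No gain.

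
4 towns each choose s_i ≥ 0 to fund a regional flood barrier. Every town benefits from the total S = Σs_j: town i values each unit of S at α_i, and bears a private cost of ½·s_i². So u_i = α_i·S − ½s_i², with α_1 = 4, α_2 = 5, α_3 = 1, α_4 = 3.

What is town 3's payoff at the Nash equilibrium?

12.5

Town i's FOC: ∂u_i/∂s_i = α_i − s_i = 0, so s_i* = α_i.
NE contributions = (4, 5, 1, 3); S = 13.
u_3 = α_3·S − ½·(s_3)² = 1·13 − ½·1² = 12.5.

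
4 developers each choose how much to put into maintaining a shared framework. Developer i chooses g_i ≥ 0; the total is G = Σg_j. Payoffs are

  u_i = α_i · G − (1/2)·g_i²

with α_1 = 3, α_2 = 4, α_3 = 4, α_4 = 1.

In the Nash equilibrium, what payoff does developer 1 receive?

31.5

Developer i's FOC: ∂u_i/∂g_i = α_i − g_i = 0, so g_i* = α_i.
NE contributions = (3, 4, 4, 1); G = 12.
u_1 = α_1·G − ½·(g_1)² = 3·12 − ½·3² = 31.5.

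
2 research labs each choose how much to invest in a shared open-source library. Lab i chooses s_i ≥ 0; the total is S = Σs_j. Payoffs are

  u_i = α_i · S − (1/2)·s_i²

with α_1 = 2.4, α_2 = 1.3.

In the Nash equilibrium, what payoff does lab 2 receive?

Lab i's FOC: ∂u_i/∂s_i = α_i − s_i = 0, so s_i* = α_i.
NE contributions = (2.4, 1.3); S = 3.7.
u_2 = α_2·S − ½·(s_2)² = 1.3·3.7 − ½·1.3² = 3.965.

3.965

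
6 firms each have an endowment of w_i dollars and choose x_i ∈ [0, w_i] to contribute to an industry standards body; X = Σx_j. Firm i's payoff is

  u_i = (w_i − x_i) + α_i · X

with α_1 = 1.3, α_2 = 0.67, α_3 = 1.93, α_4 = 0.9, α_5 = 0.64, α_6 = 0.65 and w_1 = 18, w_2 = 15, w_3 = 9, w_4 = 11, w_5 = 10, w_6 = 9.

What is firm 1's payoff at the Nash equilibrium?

∂u_i/∂x_i = α_i − 1, so firm i contributes w_i if α_i > 1, else 0.
α_i > 1 for i ∈ {1, 3}; NE contributions (18, 0, 9, 0, 0, 0), X = 27.
u_1 = (18 − 18) + 1.3·27 = 35.1.

35.1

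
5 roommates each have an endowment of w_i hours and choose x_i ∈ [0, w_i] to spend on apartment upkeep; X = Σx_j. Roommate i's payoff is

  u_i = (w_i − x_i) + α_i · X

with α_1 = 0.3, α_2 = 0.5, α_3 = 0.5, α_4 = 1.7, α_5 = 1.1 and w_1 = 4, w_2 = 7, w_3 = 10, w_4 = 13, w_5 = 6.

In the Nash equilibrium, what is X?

19

∂u_i/∂x_i = α_i − 1, so roommate i contributes w_i if α_i > 1, else 0.
α_i > 1 for i ∈ {4, 5}; NE contributions (0, 0, 0, 13, 6), X = 19.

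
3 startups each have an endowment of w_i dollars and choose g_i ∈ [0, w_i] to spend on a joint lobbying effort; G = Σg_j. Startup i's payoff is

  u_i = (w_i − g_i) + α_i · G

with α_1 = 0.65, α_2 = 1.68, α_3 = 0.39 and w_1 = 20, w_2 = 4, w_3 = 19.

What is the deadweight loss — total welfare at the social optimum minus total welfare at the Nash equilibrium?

67.08

∂u_i/∂g_i = α_i − 1, so startup i contributes w_i if α_i > 1, else 0.
α_i > 1 for i ∈ {2}; NE contributions (0, 4, 0), G = 4.
W^NE = Σw_i − G^NE + (Σα_i)·G^NE = 43 + 1.72·4 = 49.88.
Planner: ∂(Σu_j)/∂g_i = Σα_j − 1 = 1.72 > 0, so everyone contributes w_i; G^SO = 43, W^SO = 43 + 1.72·43 = 116.96.
Deadweight loss = 67.08.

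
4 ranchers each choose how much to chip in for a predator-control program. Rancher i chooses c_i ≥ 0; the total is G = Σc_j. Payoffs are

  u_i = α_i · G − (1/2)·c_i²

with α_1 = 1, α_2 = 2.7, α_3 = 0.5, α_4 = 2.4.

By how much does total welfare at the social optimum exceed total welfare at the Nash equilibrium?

50.71

Rancher i's FOC: ∂u_i/∂c_i = α_i − c_i = 0, so c_i* = α_i.
NE contributions = (1, 2.7, 0.5, 2.4); G = 6.6.
W^NE = (Σα)·G − ½Σα_i² = 6.6² − ½·14.3 = 36.41.
Planner sets c_i = Σα_j = 6.6 for every i, so G^SO = 4·6.6 = 26.4.
W^SO = (Σα)·G^SO − ½·4·(Σα)² = (4/2)·6.6² = 87.12.
Deadweight loss = W^SO − W^NE = 50.71.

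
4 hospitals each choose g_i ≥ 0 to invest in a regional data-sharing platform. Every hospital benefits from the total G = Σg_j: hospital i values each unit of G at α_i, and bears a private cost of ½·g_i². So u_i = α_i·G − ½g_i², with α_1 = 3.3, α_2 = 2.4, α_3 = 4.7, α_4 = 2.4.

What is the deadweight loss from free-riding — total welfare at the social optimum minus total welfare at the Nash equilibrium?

186.09

Hospital i's FOC: ∂u_i/∂g_i = α_i − g_i = 0, so g_i* = α_i.
NE contributions = (3.3, 2.4, 4.7, 2.4); G = 12.8.
W^NE = (Σα)·G − ½Σα_i² = 12.8² − ½·44.5 = 141.59.
Planner sets g_i = Σα_j = 12.8 for every i, so G^SO = 4·12.8 = 51.2.
W^SO = (Σα)·G^SO − ½·4·(Σα)² = (4/2)·12.8² = 327.68.
Deadweight loss = W^SO − W^NE = 186.09.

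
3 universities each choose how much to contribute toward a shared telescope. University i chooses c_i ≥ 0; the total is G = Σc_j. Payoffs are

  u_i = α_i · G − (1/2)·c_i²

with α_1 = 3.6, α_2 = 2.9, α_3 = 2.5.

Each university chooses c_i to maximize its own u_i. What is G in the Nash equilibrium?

9

University i's FOC: ∂u_i/∂c_i = α_i − c_i = 0, so c_i* = α_i.
NE contributions = (3.6, 2.9, 2.5); G = 9.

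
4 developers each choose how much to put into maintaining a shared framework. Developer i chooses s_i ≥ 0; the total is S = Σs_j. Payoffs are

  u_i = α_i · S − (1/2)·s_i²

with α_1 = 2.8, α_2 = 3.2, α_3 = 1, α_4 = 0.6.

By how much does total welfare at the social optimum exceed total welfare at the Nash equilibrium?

Developer i's FOC: ∂u_i/∂s_i = α_i − s_i = 0, so s_i* = α_i.
NE contributions = (2.8, 3.2, 1, 0.6); S = 7.6.
W^NE = (Σα)·S − ½Σα_i² = 7.6² − ½·19.44 = 48.04.
Planner sets s_i = Σα_j = 7.6 for every i, so S^SO = 4·7.6 = 30.4.
W^SO = (Σα)·S^SO − ½·4·(Σα)² = (4/2)·7.6² = 115.52.
Deadweight loss = W^SO − W^NE = 67.48.

67.48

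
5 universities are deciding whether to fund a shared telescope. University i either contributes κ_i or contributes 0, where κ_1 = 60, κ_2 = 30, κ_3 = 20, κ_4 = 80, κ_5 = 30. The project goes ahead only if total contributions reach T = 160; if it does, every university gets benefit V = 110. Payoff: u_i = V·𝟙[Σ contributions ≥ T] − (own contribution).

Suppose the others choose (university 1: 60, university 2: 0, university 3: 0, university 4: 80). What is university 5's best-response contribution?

30

Others' total = 140. Contributing 30 brings total to 170 ≥ 160: gain V − κ_5 = 80.
Best response: 30.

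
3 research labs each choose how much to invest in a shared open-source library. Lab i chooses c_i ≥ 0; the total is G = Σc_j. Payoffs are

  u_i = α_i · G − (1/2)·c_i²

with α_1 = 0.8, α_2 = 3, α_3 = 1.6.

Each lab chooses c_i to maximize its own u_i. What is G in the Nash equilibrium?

5.4

Lab i's FOC: ∂u_i/∂c_i = α_i − c_i = 0, so c_i* = α_i.
NE contributions = (0.8, 3, 1.6); G = 5.4.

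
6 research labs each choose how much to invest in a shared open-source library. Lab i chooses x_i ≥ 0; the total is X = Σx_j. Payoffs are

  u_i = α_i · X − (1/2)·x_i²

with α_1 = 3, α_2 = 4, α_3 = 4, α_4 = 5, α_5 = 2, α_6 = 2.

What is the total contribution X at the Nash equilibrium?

Lab i's FOC: ∂u_i/∂x_i = α_i − x_i = 0, so x_i* = α_i.
NE contributions = (3, 4, 4, 5, 2, 2); X = 20.

20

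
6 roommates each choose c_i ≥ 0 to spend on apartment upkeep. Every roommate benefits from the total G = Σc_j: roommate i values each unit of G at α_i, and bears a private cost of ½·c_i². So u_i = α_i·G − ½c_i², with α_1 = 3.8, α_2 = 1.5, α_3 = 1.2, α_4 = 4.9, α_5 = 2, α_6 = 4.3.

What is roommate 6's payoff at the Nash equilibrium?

66.865

Roommate i's FOC: ∂u_i/∂c_i = α_i − c_i = 0, so c_i* = α_i.
NE contributions = (3.8, 1.5, 1.2, 4.9, 2, 4.3); G = 17.7.
u_6 = α_6·G − ½·(c_6)² = 4.3·17.7 − ½·4.3² = 66.865.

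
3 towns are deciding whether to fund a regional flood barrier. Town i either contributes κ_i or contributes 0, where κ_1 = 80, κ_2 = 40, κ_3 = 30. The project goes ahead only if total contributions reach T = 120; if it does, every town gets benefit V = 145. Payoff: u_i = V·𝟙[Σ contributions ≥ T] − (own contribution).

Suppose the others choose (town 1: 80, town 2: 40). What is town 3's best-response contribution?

Others' total = 120 ≥ 120; contributing adds cost 30 for no extra benefit.
Best response: 0.

0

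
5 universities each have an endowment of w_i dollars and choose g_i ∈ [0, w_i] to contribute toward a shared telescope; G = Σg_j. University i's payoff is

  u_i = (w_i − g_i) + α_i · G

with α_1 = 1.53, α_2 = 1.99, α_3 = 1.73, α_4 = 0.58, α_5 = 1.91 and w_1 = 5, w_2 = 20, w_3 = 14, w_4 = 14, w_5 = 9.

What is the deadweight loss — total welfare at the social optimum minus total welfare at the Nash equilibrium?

94.36

∂u_i/∂g_i = α_i − 1, so university i contributes w_i if α_i > 1, else 0.
α_i > 1 for i ∈ {1, 2, 3, 5}; NE contributions (5, 20, 14, 0, 9), G = 48.
W^NE = Σw_i − G^NE + (Σα_i)·G^NE = 62 + 6.74·48 = 385.52.
Planner: ∂(Σu_j)/∂g_i = Σα_j − 1 = 6.74 > 0, so everyone contributes w_i; G^SO = 62, W^SO = 62 + 6.74·62 = 479.88.
Deadweight loss = 94.36.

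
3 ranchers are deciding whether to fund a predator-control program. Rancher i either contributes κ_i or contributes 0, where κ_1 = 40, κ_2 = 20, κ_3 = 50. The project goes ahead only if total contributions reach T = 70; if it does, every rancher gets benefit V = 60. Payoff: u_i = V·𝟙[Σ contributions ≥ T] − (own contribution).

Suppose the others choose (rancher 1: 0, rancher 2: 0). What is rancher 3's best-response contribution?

Others' total = 0. Even contributing 50 gives 50 < 70: no benefit either way.
Best response: 0.

0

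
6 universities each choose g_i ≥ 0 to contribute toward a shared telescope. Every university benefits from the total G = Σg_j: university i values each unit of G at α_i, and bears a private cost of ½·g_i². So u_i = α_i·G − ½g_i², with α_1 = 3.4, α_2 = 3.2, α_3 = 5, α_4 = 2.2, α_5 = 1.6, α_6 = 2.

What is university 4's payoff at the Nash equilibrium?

University i's FOC: ∂u_i/∂g_i = α_i − g_i = 0, so g_i* = α_i.
NE contributions = (3.4, 3.2, 5, 2.2, 1.6, 2); G = 17.4.
u_4 = α_4·G − ½·(g_4)² = 2.2·17.4 − ½·2.2² = 35.86.

35.86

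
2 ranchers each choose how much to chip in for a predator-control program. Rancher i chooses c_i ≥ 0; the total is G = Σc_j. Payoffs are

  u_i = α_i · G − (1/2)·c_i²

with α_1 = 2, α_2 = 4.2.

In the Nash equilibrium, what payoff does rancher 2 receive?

17.22

Rancher i's FOC: ∂u_i/∂c_i = α_i − c_i = 0, so c_i* = α_i.
NE contributions = (2, 4.2); G = 6.2.
u_2 = α_2·G − ½·(c_2)² = 4.2·6.2 − ½·4.2² = 17.22.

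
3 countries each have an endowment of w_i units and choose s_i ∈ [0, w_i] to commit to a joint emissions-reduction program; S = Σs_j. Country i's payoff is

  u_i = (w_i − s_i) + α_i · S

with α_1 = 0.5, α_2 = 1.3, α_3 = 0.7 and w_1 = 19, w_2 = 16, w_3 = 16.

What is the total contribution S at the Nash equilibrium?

16

∂u_i/∂s_i = α_i − 1, so country i contributes w_i if α_i > 1, else 0.
α_i > 1 for i ∈ {2}; NE contributions (0, 16, 0), S = 16.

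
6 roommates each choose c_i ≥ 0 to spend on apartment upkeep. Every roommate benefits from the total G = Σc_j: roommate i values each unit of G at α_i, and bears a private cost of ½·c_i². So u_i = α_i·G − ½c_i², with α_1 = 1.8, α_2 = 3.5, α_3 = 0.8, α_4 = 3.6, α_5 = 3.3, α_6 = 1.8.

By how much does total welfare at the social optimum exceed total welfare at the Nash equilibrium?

Roommate i's FOC: ∂u_i/∂c_i = α_i − c_i = 0, so c_i* = α_i.
NE contributions = (1.8, 3.5, 0.8, 3.6, 3.3, 1.8); G = 14.8.
W^NE = (Σα)·G − ½Σα_i² = 14.8² − ½·43.22 = 197.43.
Planner sets c_i = Σα_j = 14.8 for every i, so G^SO = 6·14.8 = 88.8.
W^SO = (Σα)·G^SO − ½·6·(Σα)² = (6/2)·14.8² = 657.12.
Deadweight loss = W^SO − W^NE = 459.69.

459.69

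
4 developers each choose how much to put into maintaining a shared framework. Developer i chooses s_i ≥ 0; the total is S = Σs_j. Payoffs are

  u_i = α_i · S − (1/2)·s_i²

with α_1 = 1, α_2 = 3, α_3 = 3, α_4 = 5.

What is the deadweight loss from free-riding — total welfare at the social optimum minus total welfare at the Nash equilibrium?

Developer i's FOC: ∂u_i/∂s_i = α_i − s_i = 0, so s_i* = α_i.
NE contributions = (1, 3, 3, 5); S = 12.
W^NE = (Σα)·S − ½Σα_i² = 12² − ½·44 = 122.
Planner sets s_i = Σα_j = 12 for every i, so S^SO = 4·12 = 48.
W^SO = (Σα)·S^SO − ½·4·(Σα)² = (4/2)·12² = 288.
Deadweight loss = W^SO − W^NE = 166.

166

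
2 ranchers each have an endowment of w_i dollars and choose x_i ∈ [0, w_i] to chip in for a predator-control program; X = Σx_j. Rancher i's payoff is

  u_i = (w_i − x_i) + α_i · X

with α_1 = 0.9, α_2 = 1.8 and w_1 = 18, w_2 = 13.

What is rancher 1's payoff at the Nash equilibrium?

∂u_i/∂x_i = α_i − 1, so rancher i contributes w_i if α_i > 1, else 0.
α_i > 1 for i ∈ {2}; NE contributions (0, 13), X = 13.
u_1 = (18 − 0) + 0.9·13 = 29.7.

29.7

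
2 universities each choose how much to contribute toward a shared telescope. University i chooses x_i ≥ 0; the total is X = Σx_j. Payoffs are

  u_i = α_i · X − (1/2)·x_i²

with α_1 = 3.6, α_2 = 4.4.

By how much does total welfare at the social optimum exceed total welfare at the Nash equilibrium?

University i's FOC: ∂u_i/∂x_i = α_i − x_i = 0, so x_i* = α_i.
NE contributions = (3.6, 4.4); X = 8.
W^NE = (Σα)·X − ½Σα_i² = 8² − ½·32.32 = 47.84.
Planner sets x_i = Σα_j = 8 for every i, so X^SO = 2·8 = 16.
W^SO = (Σα)·X^SO − ½·2·(Σα)² = (2/2)·8² = 64.
Deadweight loss = W^SO − W^NE = 16.16.

16.16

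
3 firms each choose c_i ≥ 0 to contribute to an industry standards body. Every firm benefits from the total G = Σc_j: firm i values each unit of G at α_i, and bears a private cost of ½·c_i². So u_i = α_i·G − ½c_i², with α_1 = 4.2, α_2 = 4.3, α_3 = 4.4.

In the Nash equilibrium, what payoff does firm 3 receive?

Firm i's FOC: ∂u_i/∂c_i = α_i − c_i = 0, so c_i* = α_i.
NE contributions = (4.2, 4.3, 4.4); G = 12.9.
u_3 = α_3·G − ½·(c_3)² = 4.4·12.9 − ½·4.4² = 47.08.

47.08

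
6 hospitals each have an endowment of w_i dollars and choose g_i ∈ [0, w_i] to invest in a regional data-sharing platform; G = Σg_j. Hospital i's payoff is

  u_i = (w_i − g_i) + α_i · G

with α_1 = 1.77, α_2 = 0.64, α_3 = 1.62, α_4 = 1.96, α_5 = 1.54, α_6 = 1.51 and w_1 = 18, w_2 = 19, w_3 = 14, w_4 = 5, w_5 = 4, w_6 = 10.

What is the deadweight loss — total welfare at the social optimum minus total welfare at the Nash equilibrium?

152.76

∂u_i/∂g_i = α_i − 1, so hospital i contributes w_i if α_i > 1, else 0.
α_i > 1 for i ∈ {1, 3, 4, 5, 6}; NE contributions (18, 0, 14, 5, 4, 10), G = 51.
W^NE = Σw_i − G^NE + (Σα_i)·G^NE = 70 + 8.04·51 = 480.04.
Planner: ∂(Σu_j)/∂g_i = Σα_j − 1 = 8.04 > 0, so everyone contributes w_i; G^SO = 70, W^SO = 70 + 8.04·70 = 632.8.
Deadweight loss = 152.76.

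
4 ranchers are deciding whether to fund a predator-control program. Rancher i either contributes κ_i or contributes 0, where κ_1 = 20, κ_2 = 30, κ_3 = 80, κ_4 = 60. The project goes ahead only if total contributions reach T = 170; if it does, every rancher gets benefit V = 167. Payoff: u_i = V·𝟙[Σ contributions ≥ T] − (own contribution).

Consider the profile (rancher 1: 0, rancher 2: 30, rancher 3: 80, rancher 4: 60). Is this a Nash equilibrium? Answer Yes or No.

Yes

Total = 170 ≥ 170: provided.
Rancher 1 (pledges 0, payoff 167): pledging 20 → total 190, payoff 147. No gain.
Rancher 2 (pledges 30, payoff 137): dropping to 0 → total 140, payoff 0. No gain.
Rancher 3 (pledges 80, payoff 87): dropping to 0 → total 90, payoff 0. No gain.
Rancher 4 (pledges 60, payoff 107): dropping to 0 → total 110, payoff 0. No gain.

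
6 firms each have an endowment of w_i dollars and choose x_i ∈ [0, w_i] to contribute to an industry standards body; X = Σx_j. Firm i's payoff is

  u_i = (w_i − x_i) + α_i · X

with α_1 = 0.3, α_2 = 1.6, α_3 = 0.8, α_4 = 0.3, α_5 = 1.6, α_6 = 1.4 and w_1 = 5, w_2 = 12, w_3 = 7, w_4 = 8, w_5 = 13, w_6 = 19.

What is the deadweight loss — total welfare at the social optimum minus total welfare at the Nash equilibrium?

100

∂u_i/∂x_i = α_i − 1, so firm i contributes w_i if α_i > 1, else 0.
α_i > 1 for i ∈ {2, 5, 6}; NE contributions (0, 12, 0, 0, 13, 19), X = 44.
W^NE = Σw_i − X^NE + (Σα_i)·X^NE = 64 + 5·44 = 284.
Planner: ∂(Σu_j)/∂x_i = Σα_j − 1 = 5 > 0, so everyone contributes w_i; X^SO = 64, W^SO = 64 + 5·64 = 384.
Deadweight loss = 100.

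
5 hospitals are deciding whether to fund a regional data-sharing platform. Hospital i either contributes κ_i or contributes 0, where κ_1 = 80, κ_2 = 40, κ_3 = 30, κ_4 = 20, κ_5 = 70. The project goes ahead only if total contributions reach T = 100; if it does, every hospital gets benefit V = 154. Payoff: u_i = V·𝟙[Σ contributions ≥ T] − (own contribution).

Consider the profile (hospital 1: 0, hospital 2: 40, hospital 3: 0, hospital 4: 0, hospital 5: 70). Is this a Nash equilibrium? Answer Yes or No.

Yes

Total = 110 ≥ 100: provided.
Hospital 1 (pledges 0, payoff 154): pledging 80 → total 190, payoff 74. No gain.
Hospital 2 (pledges 40, payoff 114): dropping to 0 → total 70, payoff 0. No gain.
Hospital 3 (pledges 0, payoff 154): pledging 30 → total 140, payoff 124. No gain.
Hospital 4 (pledges 0, payoff 154): pledging 20 → total 130, payoff 134. No gain.
Hospital 5 (pledges 70, payoff 84): dropping to 0 → total 40, payoff 0. No gain.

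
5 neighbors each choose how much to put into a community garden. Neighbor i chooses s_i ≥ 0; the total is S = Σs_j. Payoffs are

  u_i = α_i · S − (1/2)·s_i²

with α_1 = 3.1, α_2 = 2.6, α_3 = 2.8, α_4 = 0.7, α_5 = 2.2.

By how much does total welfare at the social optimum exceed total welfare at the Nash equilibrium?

209.71

Neighbor i's FOC: ∂u_i/∂s_i = α_i − s_i = 0, so s_i* = α_i.
NE contributions = (3.1, 2.6, 2.8, 0.7, 2.2); S = 11.4.
W^NE = (Σα)·S − ½Σα_i² = 11.4² − ½·29.54 = 115.19.
Planner sets s_i = Σα_j = 11.4 for every i, so S^SO = 5·11.4 = 57.
W^SO = (Σα)·S^SO − ½·5·(Σα)² = (5/2)·11.4² = 324.9.
Deadweight loss = W^SO − W^NE = 209.71.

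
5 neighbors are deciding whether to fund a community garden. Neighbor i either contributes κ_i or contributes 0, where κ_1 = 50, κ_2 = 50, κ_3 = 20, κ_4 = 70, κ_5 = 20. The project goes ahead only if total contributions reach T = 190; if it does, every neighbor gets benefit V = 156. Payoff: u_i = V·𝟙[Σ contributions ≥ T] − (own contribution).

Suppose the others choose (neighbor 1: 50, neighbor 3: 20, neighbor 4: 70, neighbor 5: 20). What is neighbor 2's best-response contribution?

Others' total = 160. Contributing 50 brings total to 210 ≥ 190: gain V − κ_2 = 106.
Best response: 50.

50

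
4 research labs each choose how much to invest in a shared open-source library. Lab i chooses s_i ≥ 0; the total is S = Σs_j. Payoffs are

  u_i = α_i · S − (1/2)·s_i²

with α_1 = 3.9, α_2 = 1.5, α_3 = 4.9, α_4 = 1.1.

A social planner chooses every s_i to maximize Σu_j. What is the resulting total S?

Planner FOC: ∂(Σu_j)/∂s_i = (Σα_j) − s_i = 0, so s_i^SO = Σα_j = 11.4 for every i; S^SO = 45.6.

45.6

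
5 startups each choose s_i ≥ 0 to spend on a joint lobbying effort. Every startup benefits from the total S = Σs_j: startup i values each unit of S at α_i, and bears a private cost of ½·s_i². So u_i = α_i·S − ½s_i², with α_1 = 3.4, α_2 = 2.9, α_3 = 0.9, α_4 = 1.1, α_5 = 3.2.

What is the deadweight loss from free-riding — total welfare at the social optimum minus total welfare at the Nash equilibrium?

214.49

Startup i's FOC: ∂u_i/∂s_i = α_i − s_i = 0, so s_i* = α_i.
NE contributions = (3.4, 2.9, 0.9, 1.1, 3.2); S = 11.5.
W^NE = (Σα)·S − ½Σα_i² = 11.5² − ½·32.23 = 116.135.
Planner sets s_i = Σα_j = 11.5 for every i, so S^SO = 5·11.5 = 57.5.
W^SO = (Σα)·S^SO − ½·5·(Σα)² = (5/2)·11.5² = 330.625.
Deadweight loss = W^SO − W^NE = 214.49.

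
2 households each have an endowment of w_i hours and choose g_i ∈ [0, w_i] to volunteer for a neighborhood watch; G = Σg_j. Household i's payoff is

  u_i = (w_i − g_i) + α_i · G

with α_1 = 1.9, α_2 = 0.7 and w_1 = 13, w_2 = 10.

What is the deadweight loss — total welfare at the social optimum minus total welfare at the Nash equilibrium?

16

∂u_i/∂g_i = α_i − 1, so household i contributes w_i if α_i > 1, else 0.
α_i > 1 for i ∈ {1}; NE contributions (13, 0), G = 13.
W^NE = Σw_i − G^NE + (Σα_i)·G^NE = 23 + 1.6·13 = 43.8.
Planner: ∂(Σu_j)/∂g_i = Σα_j − 1 = 1.6 > 0, so everyone contributes w_i; G^SO = 23, W^SO = 23 + 1.6·23 = 59.8.
Deadweight loss = 16.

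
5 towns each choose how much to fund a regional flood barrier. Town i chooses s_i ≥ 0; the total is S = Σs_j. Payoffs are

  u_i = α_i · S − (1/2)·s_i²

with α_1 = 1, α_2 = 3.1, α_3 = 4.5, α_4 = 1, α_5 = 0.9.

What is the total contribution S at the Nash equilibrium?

10.5

Town i's FOC: ∂u_i/∂s_i = α_i − s_i = 0, so s_i* = α_i.
NE contributions = (1, 3.1, 4.5, 1, 0.9); S = 10.5.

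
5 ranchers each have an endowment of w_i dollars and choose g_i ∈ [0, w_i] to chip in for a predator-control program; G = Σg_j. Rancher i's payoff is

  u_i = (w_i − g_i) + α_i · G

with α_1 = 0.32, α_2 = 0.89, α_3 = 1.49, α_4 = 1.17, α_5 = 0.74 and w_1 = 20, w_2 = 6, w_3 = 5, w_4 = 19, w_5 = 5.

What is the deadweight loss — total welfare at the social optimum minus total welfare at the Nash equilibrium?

∂u_i/∂g_i = α_i − 1, so rancher i contributes w_i if α_i > 1, else 0.
α_i > 1 for i ∈ {3, 4}; NE contributions (0, 0, 5, 19, 0), G = 24.
W^NE = Σw_i − G^NE + (Σα_i)·G^NE = 55 + 3.61·24 = 141.64.
Planner: ∂(Σu_j)/∂g_i = Σα_j − 1 = 3.61 > 0, so everyone contributes w_i; G^SO = 55, W^SO = 55 + 3.61·55 = 253.55.
Deadweight loss = 111.91.

111.91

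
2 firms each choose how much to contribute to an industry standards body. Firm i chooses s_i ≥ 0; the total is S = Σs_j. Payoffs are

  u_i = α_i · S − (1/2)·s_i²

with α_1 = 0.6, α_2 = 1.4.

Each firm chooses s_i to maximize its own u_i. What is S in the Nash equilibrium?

2

Firm i's FOC: ∂u_i/∂s_i = α_i − s_i = 0, so s_i* = α_i.
NE contributions = (0.6, 1.4); S = 2.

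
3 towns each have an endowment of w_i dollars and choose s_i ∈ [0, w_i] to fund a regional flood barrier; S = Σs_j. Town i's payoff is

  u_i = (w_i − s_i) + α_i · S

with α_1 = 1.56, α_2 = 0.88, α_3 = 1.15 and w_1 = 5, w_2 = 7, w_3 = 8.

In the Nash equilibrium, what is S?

13

∂u_i/∂s_i = α_i − 1, so town i contributes w_i if α_i > 1, else 0.
α_i > 1 for i ∈ {1, 3}; NE contributions (5, 0, 8), S = 13.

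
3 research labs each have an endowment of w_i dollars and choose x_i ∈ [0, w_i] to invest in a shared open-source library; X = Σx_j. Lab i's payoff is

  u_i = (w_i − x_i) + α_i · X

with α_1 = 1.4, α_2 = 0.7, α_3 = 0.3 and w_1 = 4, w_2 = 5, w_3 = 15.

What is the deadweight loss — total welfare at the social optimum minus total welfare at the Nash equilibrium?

∂u_i/∂x_i = α_i − 1, so lab i contributes w_i if α_i > 1, else 0.
α_i > 1 for i ∈ {1}; NE contributions (4, 0, 0), X = 4.
W^NE = Σw_i − X^NE + (Σα_i)·X^NE = 24 + 1.4·4 = 29.6.
Planner: ∂(Σu_j)/∂x_i = Σα_j − 1 = 1.4 > 0, so everyone contributes w_i; X^SO = 24, W^SO = 24 + 1.4·24 = 57.6.
Deadweight loss = 28.

28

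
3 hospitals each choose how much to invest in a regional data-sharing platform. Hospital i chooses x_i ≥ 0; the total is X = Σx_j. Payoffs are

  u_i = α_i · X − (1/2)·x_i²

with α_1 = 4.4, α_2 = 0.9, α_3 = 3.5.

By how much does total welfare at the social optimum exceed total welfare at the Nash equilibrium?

Hospital i's FOC: ∂u_i/∂x_i = α_i − x_i = 0, so x_i* = α_i.
NE contributions = (4.4, 0.9, 3.5); X = 8.8.
W^NE = (Σα)·X − ½Σα_i² = 8.8² − ½·32.42 = 61.23.
Planner sets x_i = Σα_j = 8.8 for every i, so X^SO = 3·8.8 = 26.4.
W^SO = (Σα)·X^SO − ½·3·(Σα)² = (3/2)·8.8² = 116.16.
Deadweight loss = W^SO − W^NE = 54.93.

54.93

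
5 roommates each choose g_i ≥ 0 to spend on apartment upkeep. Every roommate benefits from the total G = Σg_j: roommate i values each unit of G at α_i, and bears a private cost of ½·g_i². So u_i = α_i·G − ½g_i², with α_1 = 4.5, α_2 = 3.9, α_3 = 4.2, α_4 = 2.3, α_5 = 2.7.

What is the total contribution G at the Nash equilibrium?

17.6

Roommate i's FOC: ∂u_i/∂g_i = α_i − g_i = 0, so g_i* = α_i.
NE contributions = (4.5, 3.9, 4.2, 2.3, 2.7); G = 17.6.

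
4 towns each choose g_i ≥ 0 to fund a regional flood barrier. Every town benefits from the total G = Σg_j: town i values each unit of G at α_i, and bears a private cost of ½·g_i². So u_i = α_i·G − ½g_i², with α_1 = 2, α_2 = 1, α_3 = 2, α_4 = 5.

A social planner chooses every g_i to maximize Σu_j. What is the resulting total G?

Planner FOC: ∂(Σu_j)/∂g_i = (Σα_j) − g_i = 0, so g_i^SO = Σα_j = 10 for every i; G^SO = 40.

40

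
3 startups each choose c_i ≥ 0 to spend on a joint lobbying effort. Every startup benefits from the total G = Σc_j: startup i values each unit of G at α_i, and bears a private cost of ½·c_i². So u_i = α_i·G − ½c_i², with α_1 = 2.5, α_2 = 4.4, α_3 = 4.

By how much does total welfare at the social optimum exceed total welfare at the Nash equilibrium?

Startup i's FOC: ∂u_i/∂c_i = α_i − c_i = 0, so c_i* = α_i.
NE contributions = (2.5, 4.4, 4); G = 10.9.
W^NE = (Σα)·G − ½Σα_i² = 10.9² − ½·41.61 = 98.005.
Planner sets c_i = Σα_j = 10.9 for every i, so G^SO = 3·10.9 = 32.7.
W^SO = (Σα)·G^SO − ½·3·(Σα)² = (3/2)·10.9² = 178.215.
Deadweight loss = W^SO − W^NE = 80.21.

80.21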